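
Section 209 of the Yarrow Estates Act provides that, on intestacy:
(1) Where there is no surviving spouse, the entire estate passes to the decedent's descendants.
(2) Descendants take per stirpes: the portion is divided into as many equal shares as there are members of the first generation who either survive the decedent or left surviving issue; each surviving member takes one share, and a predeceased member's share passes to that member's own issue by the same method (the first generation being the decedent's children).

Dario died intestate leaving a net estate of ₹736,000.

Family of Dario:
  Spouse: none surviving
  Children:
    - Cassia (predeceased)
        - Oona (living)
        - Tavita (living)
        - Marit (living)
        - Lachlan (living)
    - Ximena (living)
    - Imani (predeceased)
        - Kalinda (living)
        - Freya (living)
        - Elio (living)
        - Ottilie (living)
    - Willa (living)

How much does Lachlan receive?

Lachlan receives ₹46,000.

The entire ₹736,000 passes to the descendants.
That amount (₹736,000) is divided into 4 shares of ₹184,000: Ximena and Willa each take ₹184,000; Cassia's ₹184,000 share passes to Cassia's issue; Imani's ₹184,000 share passes to Imani's issue.
Cassia's share (₹184,000) is divided into 4 shares of ₹46,000: Oona, Tavita, Marit, and Lachlan each take ₹46,000.
Imani's share (₹184,000) is divided into 4 shares of ₹46,000: Kalinda, Freya, Elio, and Ottilie each take ₹46,000.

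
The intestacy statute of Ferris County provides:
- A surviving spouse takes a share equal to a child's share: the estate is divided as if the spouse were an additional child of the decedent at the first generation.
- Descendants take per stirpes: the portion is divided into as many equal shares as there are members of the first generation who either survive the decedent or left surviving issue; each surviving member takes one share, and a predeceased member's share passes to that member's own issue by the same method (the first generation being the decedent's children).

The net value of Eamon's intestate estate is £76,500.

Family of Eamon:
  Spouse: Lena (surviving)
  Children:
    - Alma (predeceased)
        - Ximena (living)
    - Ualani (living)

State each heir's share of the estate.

Lena: £25,500; Ximena: £25,500; Ualani: £25,500

The spouse counts as an additional share at the children's level, so there are 3 primary shares of £25,500. Lena takes one such share (£25,500).
The children's combined portion (£51,000) is divided into 2 shares of £25,500: Ualani takes £25,500; Alma's £25,500 share passes to Alma's issue.
Alma's share (£25,500) passes entirely to Ximena.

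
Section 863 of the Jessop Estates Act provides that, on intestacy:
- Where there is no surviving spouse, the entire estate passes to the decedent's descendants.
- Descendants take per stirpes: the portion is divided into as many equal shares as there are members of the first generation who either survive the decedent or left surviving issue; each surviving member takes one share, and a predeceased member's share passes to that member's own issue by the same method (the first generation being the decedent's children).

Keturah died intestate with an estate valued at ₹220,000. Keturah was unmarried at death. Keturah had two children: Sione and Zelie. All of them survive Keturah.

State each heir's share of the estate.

The entire ₹220,000 passes to the descendants.
That amount (₹220,000) is divided into 2 shares of ₹110,000: Sione and Zelie each take ₹110,000.

Sione: ₹110,000; Zelie: ₹110,000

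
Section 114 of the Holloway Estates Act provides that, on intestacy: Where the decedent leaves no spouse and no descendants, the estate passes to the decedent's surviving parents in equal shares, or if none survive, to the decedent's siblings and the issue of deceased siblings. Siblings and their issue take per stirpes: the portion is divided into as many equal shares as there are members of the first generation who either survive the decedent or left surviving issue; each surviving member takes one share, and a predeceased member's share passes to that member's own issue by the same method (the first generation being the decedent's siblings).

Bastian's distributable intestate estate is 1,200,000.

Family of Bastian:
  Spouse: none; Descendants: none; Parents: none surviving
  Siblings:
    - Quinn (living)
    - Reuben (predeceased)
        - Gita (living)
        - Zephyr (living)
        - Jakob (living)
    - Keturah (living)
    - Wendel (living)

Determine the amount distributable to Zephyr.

The entire 1,200,000 passes to the siblings and their issue.
That amount (1,200,000) is divided into 4 shares of 300,000: Quinn, Keturah, and Wendel each take 300,000; Reuben's 300,000 share passes to Reuben's issue.
Reuben's share (300,000) is divided into 3 shares of 100,000: Gita, Zephyr, and Jakob each take 100,000.

Zephyr receives 100,000.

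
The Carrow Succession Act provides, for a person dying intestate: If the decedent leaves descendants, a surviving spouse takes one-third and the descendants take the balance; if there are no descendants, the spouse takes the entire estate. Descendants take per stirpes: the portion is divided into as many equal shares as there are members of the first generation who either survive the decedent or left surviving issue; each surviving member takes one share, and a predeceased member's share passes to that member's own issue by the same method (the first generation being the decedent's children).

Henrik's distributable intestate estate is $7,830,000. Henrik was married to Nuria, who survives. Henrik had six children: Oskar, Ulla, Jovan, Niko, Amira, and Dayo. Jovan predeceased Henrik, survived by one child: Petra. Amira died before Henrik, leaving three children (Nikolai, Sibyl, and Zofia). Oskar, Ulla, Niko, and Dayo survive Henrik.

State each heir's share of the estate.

Nuria: $2,610,000; Oskar: $870,000; Ulla: $870,000; Petra: $870,000; Niko: $870,000; Nikolai: $290,000; Sibyl: $290,000; Zofia: $290,000; Dayo: $870,000

Nuria takes one-third of $7,830,000 = $2,610,000. The remaining $5,220,000 passes to the descendants.
The descendants' portion ($5,220,000) is divided into 6 shares of $870,000: Oskar, Ulla, Niko, and Dayo each take $870,000; Jovan's $870,000 share passes to Jovan's issue; Amira's $870,000 share passes to Amira's issue.
Jovan's share ($870,000) passes entirely to Petra.
Amira's share ($870,000) is divided into 3 shares of $290,000: Nikolai, Sibyl, and Zofia each take $290,000.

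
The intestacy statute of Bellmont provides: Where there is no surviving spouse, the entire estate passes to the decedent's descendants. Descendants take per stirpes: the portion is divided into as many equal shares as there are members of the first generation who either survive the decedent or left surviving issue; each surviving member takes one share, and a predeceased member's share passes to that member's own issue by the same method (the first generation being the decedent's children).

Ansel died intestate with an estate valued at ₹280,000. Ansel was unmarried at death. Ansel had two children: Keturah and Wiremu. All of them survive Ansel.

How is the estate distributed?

The entire ₹280,000 passes to the descendants.
That amount (₹280,000) is divided into 2 shares of ₹140,000: Keturah and Wiremu each take ₹140,000.

Keturah: ₹140,000; Wiremu: ₹140,000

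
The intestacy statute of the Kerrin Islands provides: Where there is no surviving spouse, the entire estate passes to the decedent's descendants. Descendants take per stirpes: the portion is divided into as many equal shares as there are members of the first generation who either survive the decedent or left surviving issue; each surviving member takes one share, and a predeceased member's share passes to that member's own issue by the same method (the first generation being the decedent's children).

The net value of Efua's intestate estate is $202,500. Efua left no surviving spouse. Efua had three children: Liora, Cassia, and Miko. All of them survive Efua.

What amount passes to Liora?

The entire $202,500 passes to the descendants.
That amount ($202,500) is divided into 3 shares of $67,500: Liora, Cassia, and Miko each take $67,500.

Liora receives $67,500.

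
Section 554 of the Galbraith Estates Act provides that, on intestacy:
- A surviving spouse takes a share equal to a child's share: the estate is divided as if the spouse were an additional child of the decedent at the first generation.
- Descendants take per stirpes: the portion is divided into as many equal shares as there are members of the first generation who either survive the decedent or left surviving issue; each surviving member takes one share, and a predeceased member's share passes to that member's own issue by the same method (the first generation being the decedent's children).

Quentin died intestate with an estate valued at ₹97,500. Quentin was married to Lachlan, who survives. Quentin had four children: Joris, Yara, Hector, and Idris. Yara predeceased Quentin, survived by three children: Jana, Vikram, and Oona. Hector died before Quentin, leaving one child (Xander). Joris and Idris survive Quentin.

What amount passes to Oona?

Oona receives ₹6,500.

The spouse counts as an additional share at the children's level, so there are 5 primary shares of ₹19,500. Lachlan takes one such share (₹19,500).
The children's combined portion (₹78,000) is divided into 4 shares of ₹19,500: Joris and Idris each take ₹19,500; Yara's ₹19,500 share passes to Yara's issue; Hector's ₹19,500 share passes to Hector's issue.
Yara's share (₹19,500) is divided into 3 shares of ₹6,500: Jana, Vikram, and Oona each take ₹6,500.
Hector's share (₹19,500) passes entirely to Xander.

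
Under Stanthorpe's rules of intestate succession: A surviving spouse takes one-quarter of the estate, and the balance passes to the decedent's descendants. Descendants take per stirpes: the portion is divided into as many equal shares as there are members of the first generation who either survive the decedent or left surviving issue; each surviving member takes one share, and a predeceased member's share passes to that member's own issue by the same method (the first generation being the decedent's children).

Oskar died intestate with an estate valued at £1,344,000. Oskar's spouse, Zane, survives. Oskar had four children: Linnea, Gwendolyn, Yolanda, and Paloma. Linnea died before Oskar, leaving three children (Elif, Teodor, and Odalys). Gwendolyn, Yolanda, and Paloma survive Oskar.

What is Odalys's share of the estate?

Zane takes one-quarter of £1,344,000 = £336,000. The remaining £1,008,000 passes to the descendants.
The descendants' portion (£1,008,000) is divided into 4 shares of £252,000: Gwendolyn, Yolanda, and Paloma each take £252,000; Linnea's £252,000 share passes to Linnea's issue.
Linnea's share (£252,000) is divided into 3 shares of £84,000: Elif, Teodor, and Odalys each take £84,000.

Odalys receives £84,000.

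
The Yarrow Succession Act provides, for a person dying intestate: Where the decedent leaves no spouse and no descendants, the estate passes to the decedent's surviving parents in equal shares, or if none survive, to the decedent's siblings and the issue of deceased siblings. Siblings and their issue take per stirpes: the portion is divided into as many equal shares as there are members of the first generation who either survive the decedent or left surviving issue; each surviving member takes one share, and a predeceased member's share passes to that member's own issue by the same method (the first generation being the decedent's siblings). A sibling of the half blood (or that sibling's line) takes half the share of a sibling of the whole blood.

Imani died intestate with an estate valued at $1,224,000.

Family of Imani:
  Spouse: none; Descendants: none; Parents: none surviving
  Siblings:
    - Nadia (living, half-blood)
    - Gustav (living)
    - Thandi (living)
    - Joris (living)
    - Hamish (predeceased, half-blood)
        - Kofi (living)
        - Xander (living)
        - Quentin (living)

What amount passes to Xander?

Xander receives $51,000.

The entire $1,224,000 passes to the siblings and their issue.
Counting each half-blood sibling's line as half a unit, there are 4 units in $1,224,000, so one unit is $306,000. Whole-blood lines (Gustav, Thandi, and Joris) take $306,000 each; half-blood lines (Nadia and Hamish) take $153,000 each.
Hamish's share ($153,000) is divided into 3 shares of $51,000: Kofi, Xander, and Quentin each take $51,000.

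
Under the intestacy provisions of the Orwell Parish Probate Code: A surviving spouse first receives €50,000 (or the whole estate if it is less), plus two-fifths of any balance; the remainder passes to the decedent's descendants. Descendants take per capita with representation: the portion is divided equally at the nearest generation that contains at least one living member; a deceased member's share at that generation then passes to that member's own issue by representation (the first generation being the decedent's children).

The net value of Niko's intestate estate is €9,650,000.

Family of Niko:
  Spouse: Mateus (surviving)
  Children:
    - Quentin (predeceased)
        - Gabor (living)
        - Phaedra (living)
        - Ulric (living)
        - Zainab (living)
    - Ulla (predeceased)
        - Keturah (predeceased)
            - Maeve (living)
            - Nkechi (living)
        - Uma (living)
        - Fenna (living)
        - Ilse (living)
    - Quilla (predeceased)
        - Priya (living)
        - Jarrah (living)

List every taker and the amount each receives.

Mateus first takes €50,000, leaving a balance of €9,600,000. Mateus then takes two-fifths of the balance (€3,840,000), for a total of €3,890,000. The remaining €5,760,000 passes to the descendants.
No child survives, so the initial division is made at the grandchildren's generation.
The descendants' portion (€5,760,000) is divided into 10 shares of €576,000: Gabor, Phaedra, Ulric, Zainab, Uma, Fenna, Ilse, Priya, and Jarrah each take €576,000; Keturah's €576,000 share passes to Keturah's issue.
Keturah's share (€576,000) is divided into 2 shares of €288,000: Maeve and Nkechi each take €288,000.

Mateus: €3,890,000; Gabor: €576,000; Phaedra: €576,000; Ulric: €576,000; Zainab: €576,000; Maeve: €288,000; Nkechi: €288,000; Uma: €576,000; Fenna: €576,000; Ilse: €576,000; Priya: €576,000; Jarrah: €576,000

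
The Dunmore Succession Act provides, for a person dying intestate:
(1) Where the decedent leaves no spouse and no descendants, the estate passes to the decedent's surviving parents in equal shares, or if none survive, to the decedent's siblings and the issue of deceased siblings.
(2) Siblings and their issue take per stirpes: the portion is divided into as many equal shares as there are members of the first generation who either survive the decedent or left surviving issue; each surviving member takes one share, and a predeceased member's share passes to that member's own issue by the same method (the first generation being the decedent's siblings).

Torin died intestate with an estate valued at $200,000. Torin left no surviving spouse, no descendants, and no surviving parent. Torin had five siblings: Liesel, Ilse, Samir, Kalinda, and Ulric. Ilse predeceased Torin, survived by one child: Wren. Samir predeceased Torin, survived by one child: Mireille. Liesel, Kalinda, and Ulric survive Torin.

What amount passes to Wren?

The entire $200,000 passes to the siblings and their issue.
That amount ($200,000) is divided into 5 shares of $40,000: Liesel, Kalinda, and Ulric each take $40,000; Ilse's $40,000 share passes to Ilse's issue; Samir's $40,000 share passes to Samir's issue.
Ilse's share ($40,000) passes entirely to Wren.
Samir's share ($40,000) passes entirely to Mireille.

Wren receives $40,000.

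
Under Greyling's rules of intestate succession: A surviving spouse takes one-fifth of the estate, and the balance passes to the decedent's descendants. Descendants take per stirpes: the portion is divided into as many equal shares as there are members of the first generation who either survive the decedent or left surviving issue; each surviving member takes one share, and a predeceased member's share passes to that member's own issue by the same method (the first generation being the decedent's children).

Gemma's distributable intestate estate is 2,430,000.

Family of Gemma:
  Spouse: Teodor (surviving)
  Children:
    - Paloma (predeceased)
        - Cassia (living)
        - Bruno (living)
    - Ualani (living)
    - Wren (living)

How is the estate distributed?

Teodor takes one-fifth of 2,430,000 = 486,000. The remaining 1,944,000 passes to the descendants.
The descendants' portion (1,944,000) is divided into 3 shares of 648,000: Ualani and Wren each take 648,000; Paloma's 648,000 share passes to Paloma's issue.
Paloma's share (648,000) is divided into 2 shares of 324,000: Cassia and Bruno each take 324,000.

Teodor: 486,000; Cassia: 324,000; Bruno: 324,000; Ualani: 648,000; Wren: 648,000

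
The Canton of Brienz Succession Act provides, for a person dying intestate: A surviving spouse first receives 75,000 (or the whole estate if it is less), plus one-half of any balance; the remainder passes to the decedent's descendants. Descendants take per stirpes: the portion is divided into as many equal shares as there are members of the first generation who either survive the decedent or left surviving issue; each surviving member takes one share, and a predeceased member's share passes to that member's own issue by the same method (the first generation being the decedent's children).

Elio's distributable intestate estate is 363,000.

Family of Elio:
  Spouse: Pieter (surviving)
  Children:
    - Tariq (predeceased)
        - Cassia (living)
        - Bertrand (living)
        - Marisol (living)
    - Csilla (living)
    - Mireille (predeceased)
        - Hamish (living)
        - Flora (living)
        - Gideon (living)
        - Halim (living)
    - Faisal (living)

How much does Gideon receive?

Gideon receives 9,000.

Pieter first takes 75,000, leaving a balance of 288,000. Pieter then takes one-half of the balance (144,000), for a total of 219,000. The remaining 144,000 passes to the descendants.
The descendants' portion (144,000) is divided into 4 shares of 36,000: Csilla and Faisal each take 36,000; Tariq's 36,000 share passes to Tariq's issue; Mireille's 36,000 share passes to Mireille's issue.
Tariq's share (36,000) is divided into 3 shares of 12,000: Cassia, Bertrand, and Marisol each take 12,000.
Mireille's share (36,000) is divided into 4 shares of 9,000: Hamish, Flora, Gideon, and Halim each take 9,000.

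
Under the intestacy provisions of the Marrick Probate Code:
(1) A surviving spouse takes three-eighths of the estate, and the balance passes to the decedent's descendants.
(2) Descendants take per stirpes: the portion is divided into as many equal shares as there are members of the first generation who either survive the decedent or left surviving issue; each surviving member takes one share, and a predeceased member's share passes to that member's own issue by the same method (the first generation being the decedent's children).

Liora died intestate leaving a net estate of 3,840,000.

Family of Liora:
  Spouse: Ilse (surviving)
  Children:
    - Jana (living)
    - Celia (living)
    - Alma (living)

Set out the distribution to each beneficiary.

Ilse takes three-eighths of 3,840,000 = 1,440,000. The remaining 2,400,000 passes to the descendants.
The descendants' portion (2,400,000) is divided into 3 shares of 800,000: Jana, Celia, and Alma each take 800,000.

Ilse: 1,440,000; Jana: 800,000; Celia: 800,000; Alma: 800,000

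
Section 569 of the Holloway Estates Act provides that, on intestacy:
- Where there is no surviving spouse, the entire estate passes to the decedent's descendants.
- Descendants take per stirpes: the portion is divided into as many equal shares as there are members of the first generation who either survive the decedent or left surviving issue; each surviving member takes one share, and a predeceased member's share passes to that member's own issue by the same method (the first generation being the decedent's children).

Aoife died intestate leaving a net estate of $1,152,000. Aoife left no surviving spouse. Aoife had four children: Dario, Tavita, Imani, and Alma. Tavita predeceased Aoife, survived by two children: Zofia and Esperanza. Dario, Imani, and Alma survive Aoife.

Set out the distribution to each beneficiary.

Dario: $288,000; Zofia: $144,000; Esperanza: $144,000; Imani: $288,000; Alma: $288,000

The entire $1,152,000 passes to the descendants.
That amount ($1,152,000) is divided into 4 shares of $288,000: Dario, Imani, and Alma each take $288,000; Tavita's $288,000 share passes to Tavita's issue.
Tavita's share ($288,000) is divided into 2 shares of $144,000: Zofia and Esperanza each take $144,000.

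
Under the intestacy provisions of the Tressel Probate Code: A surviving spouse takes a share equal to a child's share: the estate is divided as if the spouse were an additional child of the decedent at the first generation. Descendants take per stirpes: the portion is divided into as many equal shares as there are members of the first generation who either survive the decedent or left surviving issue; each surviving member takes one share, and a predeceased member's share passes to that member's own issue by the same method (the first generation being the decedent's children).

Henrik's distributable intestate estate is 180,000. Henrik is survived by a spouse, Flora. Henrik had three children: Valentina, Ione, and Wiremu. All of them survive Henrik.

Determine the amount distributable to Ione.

Ione receives 45,000.

The spouse counts as an additional share at the children's level, so there are 4 primary shares of 45,000. Flora takes one such share (45,000).
The children's combined portion (135,000) is divided into 3 shares of 45,000: Valentina, Ione, and Wiremu each take 45,000.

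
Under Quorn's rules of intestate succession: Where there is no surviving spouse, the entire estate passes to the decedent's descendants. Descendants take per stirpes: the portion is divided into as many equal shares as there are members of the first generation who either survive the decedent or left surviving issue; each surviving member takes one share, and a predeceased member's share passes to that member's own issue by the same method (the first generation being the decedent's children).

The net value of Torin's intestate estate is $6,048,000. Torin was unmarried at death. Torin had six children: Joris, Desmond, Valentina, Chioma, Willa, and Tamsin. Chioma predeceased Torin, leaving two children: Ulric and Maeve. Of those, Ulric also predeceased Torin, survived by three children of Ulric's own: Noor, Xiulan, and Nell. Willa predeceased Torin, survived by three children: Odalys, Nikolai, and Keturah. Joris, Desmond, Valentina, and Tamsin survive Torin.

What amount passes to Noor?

Noor receives $168,000.

The entire $6,048,000 passes to the descendants.
That amount ($6,048,000) is divided into 6 shares of $1,008,000: Joris, Desmond, Valentina, and Tamsin each take $1,008,000; Chioma's $1,008,000 share passes to Chioma's issue; Willa's $1,008,000 share passes to Willa's issue.
Chioma's share ($1,008,000) is divided into 2 shares of $504,000: Maeve takes $504,000; Ulric's $504,000 share passes to Ulric's issue.
Ulric's share ($504,000) is divided into 3 shares of $168,000: Noor, Xiulan, and Nell each take $168,000.
Willa's share ($1,008,000) is divided into 3 shares of $336,000: Odalys, Nikolai, and Keturah each take $336,000.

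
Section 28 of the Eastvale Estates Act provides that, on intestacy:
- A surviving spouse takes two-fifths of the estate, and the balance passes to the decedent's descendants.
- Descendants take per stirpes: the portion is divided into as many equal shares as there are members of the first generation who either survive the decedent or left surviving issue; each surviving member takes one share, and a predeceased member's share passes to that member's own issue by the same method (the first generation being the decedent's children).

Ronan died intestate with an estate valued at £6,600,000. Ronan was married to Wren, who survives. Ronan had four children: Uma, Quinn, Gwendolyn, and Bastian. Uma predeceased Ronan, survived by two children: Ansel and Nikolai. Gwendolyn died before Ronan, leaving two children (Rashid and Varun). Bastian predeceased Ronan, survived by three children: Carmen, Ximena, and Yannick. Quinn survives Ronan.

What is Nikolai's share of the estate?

Nikolai receives £495,000.

Wren takes two-fifths of £6,600,000 = £2,640,000. The remaining £3,960,000 passes to the descendants.
The descendants' portion (£3,960,000) is divided into 4 shares of £990,000: Quinn takes £990,000; Uma's £990,000 share passes to Uma's issue; Gwendolyn's £990,000 share passes to Gwendolyn's issue; Bastian's £990,000 share passes to Bastian's issue.
Uma's share (£990,000) is divided into 2 shares of £495,000: Ansel and Nikolai each take £495,000.
Gwendolyn's share (£990,000) is divided into 2 shares of £495,000: Rashid and Varun each take £495,000.
Bastian's share (£990,000) is divided into 3 shares of £330,000: Carmen, Ximena, and Yannick each take £330,000.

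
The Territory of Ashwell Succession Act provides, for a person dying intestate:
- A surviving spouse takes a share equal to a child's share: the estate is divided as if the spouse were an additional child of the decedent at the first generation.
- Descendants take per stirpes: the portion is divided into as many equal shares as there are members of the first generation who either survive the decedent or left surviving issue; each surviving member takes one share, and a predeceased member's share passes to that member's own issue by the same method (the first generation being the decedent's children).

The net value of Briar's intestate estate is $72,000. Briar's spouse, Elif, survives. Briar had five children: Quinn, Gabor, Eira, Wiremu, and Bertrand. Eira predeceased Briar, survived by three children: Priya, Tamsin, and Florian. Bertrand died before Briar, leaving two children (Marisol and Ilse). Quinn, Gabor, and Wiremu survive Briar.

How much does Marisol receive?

Marisol receives $6,000.

The spouse counts as an additional share at the children's level, so there are 6 primary shares of $12,000. Elif takes one such share ($12,000).
The children's combined portion ($60,000) is divided into 5 shares of $12,000: Quinn, Gabor, and Wiremu each take $12,000; Eira's $12,000 share passes to Eira's issue; Bertrand's $12,000 share passes to Bertrand's issue.
Eira's share ($12,000) is divided into 3 shares of $4,000: Priya, Tamsin, and Florian each take $4,000.
Bertrand's share ($12,000) is divided into 2 shares of $6,000: Marisol and Ilse each take $6,000.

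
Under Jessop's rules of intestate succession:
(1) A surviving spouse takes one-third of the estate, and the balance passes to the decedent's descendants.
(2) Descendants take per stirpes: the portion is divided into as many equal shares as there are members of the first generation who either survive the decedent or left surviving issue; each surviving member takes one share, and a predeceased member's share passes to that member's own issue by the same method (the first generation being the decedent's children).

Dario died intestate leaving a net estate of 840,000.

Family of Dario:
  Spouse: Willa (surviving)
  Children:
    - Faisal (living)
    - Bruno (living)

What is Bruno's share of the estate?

Bruno receives 280,000.

Willa takes one-third of 840,000 = 280,000. The remaining 560,000 passes to the descendants.
The descendants' portion (560,000) is divided into 2 shares of 280,000: Faisal and Bruno each take 280,000.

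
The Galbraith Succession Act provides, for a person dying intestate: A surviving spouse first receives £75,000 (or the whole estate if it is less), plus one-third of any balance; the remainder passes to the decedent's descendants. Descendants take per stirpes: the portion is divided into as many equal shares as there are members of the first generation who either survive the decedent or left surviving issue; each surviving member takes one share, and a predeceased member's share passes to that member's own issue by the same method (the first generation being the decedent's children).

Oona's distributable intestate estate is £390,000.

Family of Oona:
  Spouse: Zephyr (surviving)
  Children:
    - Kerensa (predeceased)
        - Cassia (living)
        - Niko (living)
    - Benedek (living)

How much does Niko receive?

Niko receives £52,500.

Zephyr first takes £75,000, leaving a balance of £315,000. Zephyr then takes one-third of the balance (£105,000), for a total of £180,000. The remaining £210,000 passes to the descendants.
The descendants' portion (£210,000) is divided into 2 shares of £105,000: Benedek takes £105,000; Kerensa's £105,000 share passes to Kerensa's issue.
Kerensa's share (£105,000) is divided into 2 shares of £52,500: Cassia and Niko each take £52,500.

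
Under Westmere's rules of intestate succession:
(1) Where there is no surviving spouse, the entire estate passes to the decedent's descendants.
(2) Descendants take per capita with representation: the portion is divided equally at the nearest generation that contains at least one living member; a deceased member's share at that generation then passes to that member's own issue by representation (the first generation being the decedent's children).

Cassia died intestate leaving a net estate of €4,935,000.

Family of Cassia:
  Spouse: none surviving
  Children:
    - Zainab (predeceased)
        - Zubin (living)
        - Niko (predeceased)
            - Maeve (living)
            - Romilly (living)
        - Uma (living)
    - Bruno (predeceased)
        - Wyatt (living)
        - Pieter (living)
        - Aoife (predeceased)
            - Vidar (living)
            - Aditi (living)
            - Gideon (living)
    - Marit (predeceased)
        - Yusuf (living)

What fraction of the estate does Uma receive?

The entire €4,935,000 passes to the descendants.
No child survives, so the initial division is made at the grandchildren's generation.
That amount (€4,935,000) is divided into 7 shares of €705,000: Zubin, Uma, Wyatt, Pieter, and Yusuf each take €705,000; Niko's €705,000 share passes to Niko's issue; Aoife's €705,000 share passes to Aoife's issue.
Niko's share (€705,000) is divided into 2 shares of €352,500: Maeve and Romilly each take €352,500.
Aoife's share (€705,000) is divided into 3 shares of €235,000: Vidar, Aditi, and Gideon each take €235,000.

Uma receives 1/7 of the estate.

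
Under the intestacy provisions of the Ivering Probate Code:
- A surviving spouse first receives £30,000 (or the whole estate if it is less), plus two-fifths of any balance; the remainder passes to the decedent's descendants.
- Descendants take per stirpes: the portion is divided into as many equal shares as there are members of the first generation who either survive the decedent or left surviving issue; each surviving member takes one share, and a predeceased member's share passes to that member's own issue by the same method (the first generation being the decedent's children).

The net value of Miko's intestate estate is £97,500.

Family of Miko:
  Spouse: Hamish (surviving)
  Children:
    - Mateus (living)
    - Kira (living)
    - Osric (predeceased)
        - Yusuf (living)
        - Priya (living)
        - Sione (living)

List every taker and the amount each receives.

Hamish first takes £30,000, leaving a balance of £67,500. Hamish then takes two-fifths of the balance (£27,000), for a total of £57,000. The remaining £40,500 passes to the descendants.
The descendants' portion (£40,500) is divided into 3 shares of £13,500: Mateus and Kira each take £13,500; Osric's £13,500 share passes to Osric's issue.
Osric's share (£13,500) is divided into 3 shares of £4,500: Yusuf, Priya, and Sione each take £4,500.

Hamish: £57,000; Mateus: £13,500; Kira: £13,500; Yusuf: £4,500; Priya: £4,500; Sione: £4,500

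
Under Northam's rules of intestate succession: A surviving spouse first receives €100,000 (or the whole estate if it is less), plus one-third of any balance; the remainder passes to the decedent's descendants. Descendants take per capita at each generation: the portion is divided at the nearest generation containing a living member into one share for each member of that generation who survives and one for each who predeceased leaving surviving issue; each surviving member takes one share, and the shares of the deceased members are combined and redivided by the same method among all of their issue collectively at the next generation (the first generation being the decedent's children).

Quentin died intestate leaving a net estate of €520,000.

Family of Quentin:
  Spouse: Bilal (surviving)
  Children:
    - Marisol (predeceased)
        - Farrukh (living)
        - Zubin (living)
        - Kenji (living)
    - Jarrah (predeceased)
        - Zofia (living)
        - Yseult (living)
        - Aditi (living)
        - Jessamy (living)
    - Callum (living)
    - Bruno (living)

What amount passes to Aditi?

Aditi receives €20,000.

Bilal first takes €100,000, leaving a balance of €420,000. Bilal then takes one-third of the balance (€140,000), for a total of €240,000. The remaining €280,000 passes to the descendants.
The descendants' portion (€280,000) is divided at the children's generation into 4 shares of €70,000. Callum and Bruno each take €70,000. The 2 shares of the deceased (Marisol and Jarrah) are combined into a pool of €140,000.
That pool (€140,000) is divided at the grandchildren's generation equally among Farrukh, Zubin, Kenji, Zofia, Yseult, Aditi, and Jessamy: €20,000 each.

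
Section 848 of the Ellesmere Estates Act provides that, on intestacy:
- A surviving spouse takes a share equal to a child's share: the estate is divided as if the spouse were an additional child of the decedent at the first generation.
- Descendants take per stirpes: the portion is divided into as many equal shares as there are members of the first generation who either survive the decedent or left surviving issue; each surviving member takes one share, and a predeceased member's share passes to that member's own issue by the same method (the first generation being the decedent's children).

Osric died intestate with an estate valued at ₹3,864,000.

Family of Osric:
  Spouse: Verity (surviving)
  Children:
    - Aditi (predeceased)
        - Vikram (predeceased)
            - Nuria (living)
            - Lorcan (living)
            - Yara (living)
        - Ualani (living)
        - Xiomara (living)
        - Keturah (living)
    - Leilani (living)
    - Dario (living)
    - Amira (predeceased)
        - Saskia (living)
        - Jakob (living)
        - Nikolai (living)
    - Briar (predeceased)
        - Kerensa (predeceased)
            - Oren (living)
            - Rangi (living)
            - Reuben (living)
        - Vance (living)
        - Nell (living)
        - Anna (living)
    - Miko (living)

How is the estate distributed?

Verity: ₹552,000; Nuria: ₹46,000; Lorcan: ₹46,000; Yara: ₹46,000; Ualani: ₹138,000; Xiomara: ₹138,000; Keturah: ₹138,000; Leilani: ₹552,000; Dario: ₹552,000; Saskia: ₹184,000; Jakob: ₹184,000; Nikolai: ₹184,000; Oren: ₹46,000; Rangi: ₹46,000; Reuben: ₹46,000; Vance: ₹138,000; Nell: ₹138,000; Anna: ₹138,000; Miko: ₹552,000

The spouse counts as an additional share at the children's level, so there are 7 primary shares of ₹552,000. Verity takes one such share (₹552,000).
The children's combined portion (₹3,312,000) is divided into 6 shares of ₹552,000: Leilani, Dario, and Miko each take ₹552,000; Aditi's ₹552,000 share passes to Aditi's issue; Amira's ₹552,000 share passes to Amira's issue; Briar's ₹552,000 share passes to Briar's issue.
Aditi's share (₹552,000) is divided into 4 shares of ₹138,000: Ualani, Xiomara, and Keturah each take ₹138,000; Vikram's ₹138,000 share passes to Vikram's issue.
Vikram's share (₹138,000) is divided into 3 shares of ₹46,000: Nuria, Lorcan, and Yara each take ₹46,000.
Amira's share (₹552,000) is divided into 3 shares of ₹184,000: Saskia, Jakob, and Nikolai each take ₹184,000.
Briar's share (₹552,000) is divided into 4 shares of ₹138,000: Vance, Nell, and Anna each take ₹138,000; Kerensa's ₹138,000 share passes to Kerensa's issue.
Kerensa's share (₹138,000) is divided into 3 shares of ₹46,000: Oren, Rangi, and Reuben each take ₹46,000.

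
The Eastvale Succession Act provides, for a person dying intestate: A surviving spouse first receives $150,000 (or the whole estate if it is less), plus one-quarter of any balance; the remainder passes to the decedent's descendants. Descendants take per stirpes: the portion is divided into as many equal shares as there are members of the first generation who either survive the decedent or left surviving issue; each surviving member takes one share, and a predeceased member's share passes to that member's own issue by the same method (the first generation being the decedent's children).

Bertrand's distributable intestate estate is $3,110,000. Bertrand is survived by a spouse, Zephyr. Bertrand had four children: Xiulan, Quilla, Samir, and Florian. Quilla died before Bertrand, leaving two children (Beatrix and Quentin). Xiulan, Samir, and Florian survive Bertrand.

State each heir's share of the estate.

Zephyr: $890,000; Xiulan: $555,000; Beatrix: $277,500; Quentin: $277,500; Samir: $555,000; Florian: $555,000

Zephyr first takes $150,000, leaving a balance of $2,960,000. Zephyr then takes one-quarter of the balance ($740,000), for a total of $890,000. The remaining $2,220,000 passes to the descendants.
The descendants' portion ($2,220,000) is divided into 4 shares of $555,000: Xiulan, Samir, and Florian each take $555,000; Quilla's $555,000 share passes to Quilla's issue.
Quilla's share ($555,000) is divided into 2 shares of $277,500: Beatrix and Quentin each take $277,500.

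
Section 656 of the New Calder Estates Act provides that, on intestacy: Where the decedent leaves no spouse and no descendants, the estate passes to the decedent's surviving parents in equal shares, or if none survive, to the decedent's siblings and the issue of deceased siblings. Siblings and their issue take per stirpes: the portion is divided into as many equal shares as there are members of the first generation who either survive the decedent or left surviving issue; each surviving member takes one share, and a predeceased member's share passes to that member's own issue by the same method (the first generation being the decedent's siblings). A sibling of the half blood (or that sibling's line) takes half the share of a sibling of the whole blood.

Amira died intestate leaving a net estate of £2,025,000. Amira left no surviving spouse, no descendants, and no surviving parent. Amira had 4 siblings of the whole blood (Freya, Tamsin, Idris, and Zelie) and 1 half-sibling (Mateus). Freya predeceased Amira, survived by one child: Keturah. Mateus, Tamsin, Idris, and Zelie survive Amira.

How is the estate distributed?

The entire £2,025,000 passes to the siblings and their issue.
Counting each half-blood sibling's line as half a unit, there are 9/2 units in £2,025,000, so one unit is £450,000. Whole-blood lines (Freya, Tamsin, Idris, and Zelie) take £450,000 each; half-blood lines (Mateus) take £225,000 each.
Freya's share (£450,000) passes entirely to Keturah.

Mateus: £225,000; Keturah: £450,000; Tamsin: £450,000; Idris: £450,000; Zelie: £450,000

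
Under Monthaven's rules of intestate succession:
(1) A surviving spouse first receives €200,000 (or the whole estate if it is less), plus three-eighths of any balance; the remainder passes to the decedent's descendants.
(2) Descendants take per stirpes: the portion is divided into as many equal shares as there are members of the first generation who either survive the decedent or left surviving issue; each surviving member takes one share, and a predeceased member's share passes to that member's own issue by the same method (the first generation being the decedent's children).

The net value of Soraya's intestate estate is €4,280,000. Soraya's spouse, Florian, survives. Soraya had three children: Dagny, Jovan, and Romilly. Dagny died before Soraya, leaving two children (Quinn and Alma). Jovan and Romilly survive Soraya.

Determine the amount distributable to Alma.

Florian first takes €200,000, leaving a balance of €4,080,000. Florian then takes three-eighths of the balance (€1,530,000), for a total of €1,730,000. The remaining €2,550,000 passes to the descendants.
The descendants' portion (€2,550,000) is divided into 3 shares of €850,000: Jovan and Romilly each take €850,000; Dagny's €850,000 share passes to Dagny's issue.
Dagny's share (€850,000) is divided into 2 shares of €425,000: Quinn and Alma each take €425,000.

Alma receives €425,000.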